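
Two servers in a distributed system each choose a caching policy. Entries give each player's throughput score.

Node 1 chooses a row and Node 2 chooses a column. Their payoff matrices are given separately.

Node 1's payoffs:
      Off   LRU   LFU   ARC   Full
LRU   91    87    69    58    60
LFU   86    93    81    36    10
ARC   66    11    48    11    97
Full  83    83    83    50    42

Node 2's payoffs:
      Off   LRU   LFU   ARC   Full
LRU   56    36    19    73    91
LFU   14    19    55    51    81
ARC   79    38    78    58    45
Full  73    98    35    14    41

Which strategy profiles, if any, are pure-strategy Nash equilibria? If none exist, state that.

This game has no pure Nash equilibrium.

Node 1 against Off: payoffs 91, 86, 66, 83 → best response LRU.
Node 1 against LRU: payoffs 87, 93, 11, 83 → best response LFU.
Node 1 against LFU: payoffs 69, 81, 48, 83 → best response Full.
Node 1 against ARC: payoffs 58, 36, 11, 50 → best response LRU.
Node 1 against Full: payoffs 60, 10, 97, 42 → best response ARC.
Node 2 against LRU: payoffs 56, 36, 19, 73, 91 → best response Full.
Node 2 against LFU: payoffs 14, 19, 55, 51, 81 → best response Full.
Node 2 against ARC: payoffs 79, 38, 78, 58, 45 → best response Off.
Node 2 against Full: payoffs 73, 98, 35, 14, 41 → best response LRU.
No profile is a mutual best response for all players.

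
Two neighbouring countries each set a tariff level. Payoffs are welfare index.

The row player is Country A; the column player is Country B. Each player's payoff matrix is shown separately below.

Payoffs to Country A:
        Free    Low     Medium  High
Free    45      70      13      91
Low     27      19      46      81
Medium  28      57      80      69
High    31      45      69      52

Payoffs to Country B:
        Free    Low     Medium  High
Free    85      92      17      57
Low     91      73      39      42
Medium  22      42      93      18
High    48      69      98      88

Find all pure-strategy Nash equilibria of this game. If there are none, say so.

For each strategy profile, look for a profitable unilateral deviation.
(Free, Free): Country B can switch to Low (85 → 92). Not NE.
(Free, Low): Country A gets 70, best alternative 57; Country B gets 92, best alternative 85. No profitable deviation — NE.
(Free, Medium): Country A can switch to Low (13 → 46). Not NE.
(Free, High): Country B can switch to Free (57 → 85). Not NE.
(Low, Free): Country A can switch to Free (27 → 45). Not NE.
(Low, Low): Country A can switch to Free (19 → 70). Not NE.
(Low, Medium): Country A can switch to Medium (46 → 80). Not NE.
(Low, High): Country A can switch to Free (81 → 91). Not NE.
(Medium, Free): Country A can switch to Free (28 → 45). Not NE.
(Medium, Low): Country A can switch to Free (57 → 70). Not NE.
(Medium, Medium): Country A gets 80, best alternative 69; Country B gets 93, best alternative 42. No profitable deviation — NE.
(Medium, High): Country A can switch to Free (69 → 91). Not NE.
(High, Free): Country A can switch to Free (31 → 45). Not NE.
(High, Low): Country A can switch to Free (45 → 70). Not NE.
(The remaining 2 profiles each have a profitable deviation by the same check.)

(Free, Low); (Medium, Medium)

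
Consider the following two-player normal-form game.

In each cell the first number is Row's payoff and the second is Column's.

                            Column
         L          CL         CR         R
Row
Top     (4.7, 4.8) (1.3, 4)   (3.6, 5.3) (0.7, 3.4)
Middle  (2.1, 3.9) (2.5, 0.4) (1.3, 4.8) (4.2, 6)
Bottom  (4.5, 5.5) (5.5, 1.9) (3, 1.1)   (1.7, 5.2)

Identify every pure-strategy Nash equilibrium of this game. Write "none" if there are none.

(Top, L): Column can switch to CR (4.8 → 5.3). Not NE.
(Top, CL): Row can switch to Middle (1.3 → 2.5). Not NE.
(Top, CR): Row gets 3.6, best alternative 3; Column gets 5.3, best alternative 4.8. No profitable deviation — NE.
(Top, R): Row can switch to Middle (0.7 → 4.2). Not NE.
(Middle, L): Row can switch to Top (2.1 → 4.7). Not NE.
(Middle, CL): Row can switch to Bottom (2.5 → 5.5). Not NE.
(Middle, CR): Row can switch to Top (1.3 → 3.6). Not NE.
(Middle, R): Row gets 4.2, best alternative 1.7; Column gets 6, best alternative 4.8. No profitable deviation — NE.
(Bottom, L): Row can switch to Top (4.5 → 4.7). Not NE.
(Bottom, CL): Column can switch to L (1.9 → 5.5). Not NE.
(Bottom, CR): Row can switch to Top (3 → 3.6). Not NE.
(Bottom, R): Row can switch to Middle (1.7 → 4.2). Not NE.

(Top, CR) and (Middle, R)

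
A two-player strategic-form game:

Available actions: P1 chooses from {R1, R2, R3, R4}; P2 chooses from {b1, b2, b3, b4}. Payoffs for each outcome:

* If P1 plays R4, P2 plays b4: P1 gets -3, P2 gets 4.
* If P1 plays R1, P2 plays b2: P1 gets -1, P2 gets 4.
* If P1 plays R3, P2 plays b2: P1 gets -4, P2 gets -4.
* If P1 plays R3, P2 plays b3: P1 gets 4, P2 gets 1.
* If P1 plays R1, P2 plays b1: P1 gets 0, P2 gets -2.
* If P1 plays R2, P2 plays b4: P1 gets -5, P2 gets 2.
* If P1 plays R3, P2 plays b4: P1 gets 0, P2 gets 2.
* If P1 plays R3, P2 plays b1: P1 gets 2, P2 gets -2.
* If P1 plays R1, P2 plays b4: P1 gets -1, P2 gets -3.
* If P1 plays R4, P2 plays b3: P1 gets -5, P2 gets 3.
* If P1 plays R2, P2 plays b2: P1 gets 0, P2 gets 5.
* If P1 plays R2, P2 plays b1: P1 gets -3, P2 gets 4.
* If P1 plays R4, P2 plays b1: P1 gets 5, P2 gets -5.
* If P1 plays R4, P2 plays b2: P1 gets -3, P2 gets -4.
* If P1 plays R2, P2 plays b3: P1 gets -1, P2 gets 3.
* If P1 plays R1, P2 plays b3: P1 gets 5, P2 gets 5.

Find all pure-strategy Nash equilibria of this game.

(R1, b3) and (R2, b2) and (R3, b4)

For each strategy profile, look for a profitable unilateral deviation.
(R1, b1): P1 can switch to R3 (0 → 2). Not NE.
(R1, b2): P1 can switch to R2 (-1 → 0). Not NE.
(R1, b3): P1 gets 5, best alternative 4; P2 gets 5, best alternative 4. No profitable deviation — NE.
(R1, b4): P1 can switch to R3 (-1 → 0). Not NE.
(R2, b1): P1 can switch to R1 (-3 → 0). Not NE.
(R2, b2): P1 gets 0, best alternative -1; P2 gets 5, best alternative 4. No profitable deviation — NE.
(R2, b3): P1 can switch to R1 (-1 → 5). Not NE.
(R2, b4): P1 can switch to R1 (-5 → -1). Not NE.
(R3, b1): P1 can switch to R4 (2 → 5). Not NE.
(R3, b2): P1 can switch to R1 (-4 → -1). Not NE.
(R3, b3): P1 can switch to R1 (4 → 5). Not NE.
(R3, b4): P1 gets 0, best alternative -1; P2 gets 2, best alternative 1. No profitable deviation — NE.
(R4, b1): P2 can switch to b2 (-5 → -4). Not NE.
(R4, b2): P1 can switch to R1 (-3 → -1). Not NE.
(R4, b3): P1 can switch to R1 (-5 → 5). Not NE.
(The remaining 1 profile has a profitable deviation by the same check.)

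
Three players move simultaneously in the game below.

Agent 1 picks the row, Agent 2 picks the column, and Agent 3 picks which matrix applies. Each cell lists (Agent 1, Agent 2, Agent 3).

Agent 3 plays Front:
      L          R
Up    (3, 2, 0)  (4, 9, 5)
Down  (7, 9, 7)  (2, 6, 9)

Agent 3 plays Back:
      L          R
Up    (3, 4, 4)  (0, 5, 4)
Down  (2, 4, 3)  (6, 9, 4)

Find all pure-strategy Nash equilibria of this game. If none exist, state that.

Mark each player's best response to every combination of opponents' strategies; a profile where every player is best-responding is a pure Nash equilibrium.
Agent 1 against (L, Front): payoffs 3, 7 → best response Down.
Agent 1 against (L, Back): payoffs 3, 2 → best response Up.
Agent 1 against (R, Front): payoffs 4, 2 → best response Up.
Agent 1 against (R, Back): payoffs 0, 6 → best response Down.
Agent 2 against (Up, Front): payoffs 2, 9 → best response R.
Agent 2 against (Up, Back): payoffs 4, 5 → best response R.
Agent 2 against (Down, Front): payoffs 9, 6 → best response L.
Agent 2 against (Down, Back): payoffs 4, 9 → best response R.
Agent 3 against (Up, L): payoffs 0, 4 → best response Back.
Agent 3 against (Up, R): payoffs 5, 4 → best response Front.
Agent 3 against (Down, L): payoffs 7, 3 → best response Front.
Agent 3 against (Down, R): payoffs 9, 4 → best response Front.
Mutual best responses: (Up, R, Front); (Down, L, Front).

(Up, R, Front), (Down, L, Front)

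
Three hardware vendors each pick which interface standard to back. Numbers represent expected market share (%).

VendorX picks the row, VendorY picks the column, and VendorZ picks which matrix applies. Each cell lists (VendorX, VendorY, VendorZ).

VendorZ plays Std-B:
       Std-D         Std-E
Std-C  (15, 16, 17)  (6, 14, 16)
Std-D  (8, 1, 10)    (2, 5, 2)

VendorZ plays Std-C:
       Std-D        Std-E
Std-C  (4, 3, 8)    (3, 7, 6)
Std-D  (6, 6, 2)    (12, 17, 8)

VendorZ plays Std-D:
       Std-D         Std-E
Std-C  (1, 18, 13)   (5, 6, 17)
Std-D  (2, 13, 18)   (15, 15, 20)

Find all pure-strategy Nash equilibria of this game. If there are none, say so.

(Std-C, Std-D, Std-B); (Std-D, Std-E, Std-D)

VendorX against (Std-D, Std-B): payoffs 15, 8 → best response Std-C.
VendorX against (Std-D, Std-C): payoffs 4, 6 → best response Std-D.
VendorX against (Std-D, Std-D): payoffs 1, 2 → best response Std-D.
VendorX against (Std-E, Std-B): payoffs 6, 2 → best response Std-C.
VendorX against (Std-E, Std-C): payoffs 3, 12 → best response Std-D.
VendorX against (Std-E, Std-D): payoffs 5, 15 → best response Std-D.
VendorY against (Std-C, Std-B): payoffs 16, 14 → best response Std-D.
VendorY against (Std-C, Std-C): payoffs 3, 7 → best response Std-E.
VendorY against (Std-C, Std-D): payoffs 18, 6 → best response Std-D.
VendorY against (Std-D, Std-B): payoffs 1, 5 → best response Std-E.
VendorY against (Std-D, Std-C): payoffs 6, 17 → best response Std-E.
VendorY against (Std-D, Std-D): payoffs 13, 15 → best response Std-E.
VendorZ against (Std-C, Std-D): payoffs 17, 8, 13 → best response Std-B.
VendorZ against (Std-C, Std-E): payoffs 16, 6, 17 → best response Std-D.
VendorZ against (Std-D, Std-D): payoffs 10, 2, 18 → best response Std-D.
VendorZ against (Std-D, Std-E): payoffs 2, 8, 20 → best response Std-D.
Mutual best responses: (Std-C, Std-D, Std-B); (Std-D, Std-E, Std-D).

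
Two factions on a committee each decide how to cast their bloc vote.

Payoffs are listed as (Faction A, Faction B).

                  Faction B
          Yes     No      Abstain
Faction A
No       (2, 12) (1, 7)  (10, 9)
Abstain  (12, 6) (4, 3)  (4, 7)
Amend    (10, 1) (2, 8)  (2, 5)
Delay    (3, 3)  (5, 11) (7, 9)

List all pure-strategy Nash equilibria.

Pure NE: (Delay, No)

(No, Yes): Faction A can switch to Abstain (2 → 12). Not NE.
(No, No): Faction A can switch to Abstain (1 → 4). Not NE.
(No, Abstain): Faction B can switch to Yes (9 → 12). Not NE.
(Abstain, Yes): Faction B can switch to Abstain (6 → 7). Not NE.
(Abstain, No): Faction A can switch to Delay (4 → 5). Not NE.
(Abstain, Abstain): Faction A can switch to No (4 → 10). Not NE.
(Delay, No): Faction A gets 5, best alternative 4; Faction B gets 11, best alternative 9. No profitable deviation — NE.
(The remaining 5 profiles each have a profitable deviation by the same check.)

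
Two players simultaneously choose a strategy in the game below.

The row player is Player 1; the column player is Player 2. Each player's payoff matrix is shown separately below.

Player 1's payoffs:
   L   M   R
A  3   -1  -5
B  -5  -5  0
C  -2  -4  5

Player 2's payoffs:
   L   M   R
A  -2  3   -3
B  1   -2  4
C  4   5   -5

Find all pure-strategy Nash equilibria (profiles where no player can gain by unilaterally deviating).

The unique pure-strategy Nash equilibrium is (A, M).

For each player, find the best response to each opponent profile; mutual best responses are the pure NE.
Player 1 against L: payoffs 3, -5, -2 → best response A.
Player 1 against M: payoffs -1, -5, -4 → best response A.
Player 1 against R: payoffs -5, 0, 5 → best response C.
Player 2 against A: payoffs -2, 3, -3 → best response M.
Player 2 against B: payoffs 1, -2, 4 → best response R.
Player 2 against C: payoffs 4, 5, -5 → best response M.
Mutual best responses: (A, M).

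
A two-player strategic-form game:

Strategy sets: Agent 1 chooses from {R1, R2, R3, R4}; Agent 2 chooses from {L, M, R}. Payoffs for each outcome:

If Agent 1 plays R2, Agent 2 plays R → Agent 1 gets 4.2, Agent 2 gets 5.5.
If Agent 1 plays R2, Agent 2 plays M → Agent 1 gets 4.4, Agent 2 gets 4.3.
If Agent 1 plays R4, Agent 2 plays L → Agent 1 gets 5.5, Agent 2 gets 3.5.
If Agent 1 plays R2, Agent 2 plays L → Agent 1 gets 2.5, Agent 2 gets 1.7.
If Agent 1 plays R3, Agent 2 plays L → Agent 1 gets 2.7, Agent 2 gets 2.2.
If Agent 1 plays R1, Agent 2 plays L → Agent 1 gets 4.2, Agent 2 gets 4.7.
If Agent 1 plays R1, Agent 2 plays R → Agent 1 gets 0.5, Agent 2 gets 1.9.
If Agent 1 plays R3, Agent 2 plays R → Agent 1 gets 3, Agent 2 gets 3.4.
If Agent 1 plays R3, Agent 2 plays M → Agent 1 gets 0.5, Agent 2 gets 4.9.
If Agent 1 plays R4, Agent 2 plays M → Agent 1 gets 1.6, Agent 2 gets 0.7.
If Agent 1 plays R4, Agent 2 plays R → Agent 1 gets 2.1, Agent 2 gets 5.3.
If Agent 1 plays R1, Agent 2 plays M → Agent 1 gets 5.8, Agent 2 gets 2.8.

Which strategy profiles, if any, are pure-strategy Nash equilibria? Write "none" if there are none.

The unique pure-strategy Nash equilibrium is (R2, R).

Agent 1 against L: payoffs 4.2, 2.5, 2.7, 5.5 → best response R4.
Agent 1 against M: payoffs 5.8, 4.4, 0.5, 1.6 → best response R1.
Agent 1 against R: payoffs 0.5, 4.2, 3, 2.1 → best response R2.
Agent 2 against R1: payoffs 4.7, 2.8, 1.9 → best response L.
Agent 2 against R2: payoffs 1.7, 4.3, 5.5 → best response R.
Agent 2 against R3: payoffs 2.2, 4.9, 3.4 → best response M.
Agent 2 against R4: payoffs 3.5, 0.7, 5.3 → best response R.
Mutual best responses: (R2, R).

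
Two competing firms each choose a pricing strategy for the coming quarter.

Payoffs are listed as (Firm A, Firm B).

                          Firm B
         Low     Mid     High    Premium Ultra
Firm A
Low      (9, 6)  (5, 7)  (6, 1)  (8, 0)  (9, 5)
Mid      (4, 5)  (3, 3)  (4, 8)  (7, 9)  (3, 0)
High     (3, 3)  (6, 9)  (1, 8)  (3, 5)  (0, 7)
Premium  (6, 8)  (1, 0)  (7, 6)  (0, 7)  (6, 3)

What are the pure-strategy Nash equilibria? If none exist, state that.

(Low, Low): Firm B can switch to Mid (6 → 7). Not NE.
(Low, Mid): Firm A can switch to High (5 → 6). Not NE.
(Low, High): Firm A can switch to Premium (6 → 7). Not NE.
(Low, Premium): Firm B can switch to Low (0 → 6). Not NE.
(Low, Ultra): Firm B can switch to Low (5 → 6). Not NE.
(Mid, Low): Firm A can switch to Low (4 → 9). Not NE.
(Mid, Mid): Firm A can switch to Low (3 → 5). Not NE.
(Mid, High): Firm A can switch to Low (4 → 6). Not NE.
(High, Mid): Firm A gets 6, best alternative 5; Firm B gets 9, best alternative 8. No profitable deviation — NE.
(The remaining 11 profiles each have a profitable deviation by the same check.)

(High, Mid)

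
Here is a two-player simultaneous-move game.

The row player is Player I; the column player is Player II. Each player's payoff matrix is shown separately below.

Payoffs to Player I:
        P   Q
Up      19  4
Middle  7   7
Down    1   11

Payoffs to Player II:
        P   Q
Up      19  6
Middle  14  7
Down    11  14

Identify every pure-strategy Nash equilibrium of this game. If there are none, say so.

(Up, P); (Down, Q)

Player I against P: payoffs 19, 7, 1 → best response Up.
Player I against Q: payoffs 4, 7, 11 → best response Down.
Player II against Up: payoffs 19, 6 → best response P.
Player II against Middle: payoffs 14, 7 → best response P.
Player II against Down: payoffs 11, 14 → best response Q.
Mutual best responses: (Up, P); (Down, Q).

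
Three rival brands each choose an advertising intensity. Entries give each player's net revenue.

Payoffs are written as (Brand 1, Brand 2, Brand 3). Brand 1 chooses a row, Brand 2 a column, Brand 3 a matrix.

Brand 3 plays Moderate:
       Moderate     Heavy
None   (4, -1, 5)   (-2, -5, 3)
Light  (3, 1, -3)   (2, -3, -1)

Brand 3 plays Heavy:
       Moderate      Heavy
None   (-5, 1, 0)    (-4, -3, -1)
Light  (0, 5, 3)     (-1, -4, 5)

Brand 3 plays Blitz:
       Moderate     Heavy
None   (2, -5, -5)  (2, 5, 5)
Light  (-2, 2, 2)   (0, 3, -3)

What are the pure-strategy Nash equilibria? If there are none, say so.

Brand 1 against (Moderate, Moderate): payoffs 4, 3 → best response None.
Brand 1 against (Moderate, Heavy): payoffs -5, 0 → best response Light.
Brand 1 against (Moderate, Blitz): payoffs 2, -2 → best response None.
Brand 1 against (Heavy, Moderate): payoffs -2, 2 → best response Light.
Brand 1 against (Heavy, Heavy): payoffs -4, -1 → best response Light.
Brand 1 against (Heavy, Blitz): payoffs 2, 0 → best response None.
Brand 2 against (None, Moderate): payoffs -1, -5 → best response Moderate.
Brand 2 against (None, Heavy): payoffs 1, -3 → best response Moderate.
Brand 2 against (None, Blitz): payoffs -5, 5 → best response Heavy.
Brand 2 against (Light, Moderate): payoffs 1, -3 → best response Moderate.
Brand 2 against (Light, Heavy): payoffs 5, -4 → best response Moderate.
Brand 2 against (Light, Blitz): payoffs 2, 3 → best response Heavy.
Brand 3 against (None, Moderate): payoffs 5, 0, -5 → best response Moderate.
Brand 3 against (None, Heavy): payoffs 3, -1, 5 → best response Blitz.
Brand 3 against (Light, Moderate): payoffs -3, 3, 2 → best response Heavy.
Brand 3 against (Light, Heavy): payoffs -1, 5, -3 → best response Heavy.
Mutual best responses: (None, Moderate, Moderate); (None, Heavy, Blitz); (Light, Moderate, Heavy).

(None, Moderate, Moderate); (None, Heavy, Blitz); (Light, Moderate, Heavy)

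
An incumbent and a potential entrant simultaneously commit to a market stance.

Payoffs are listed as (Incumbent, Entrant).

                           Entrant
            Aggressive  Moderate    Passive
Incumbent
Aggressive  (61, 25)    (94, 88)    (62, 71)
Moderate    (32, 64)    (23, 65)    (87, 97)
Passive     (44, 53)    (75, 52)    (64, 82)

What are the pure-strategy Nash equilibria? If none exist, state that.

Incumbent against Aggressive: payoffs 61, 32, 44 → best response Aggressive.
Incumbent against Moderate: payoffs 94, 23, 75 → best response Aggressive.
Incumbent against Passive: payoffs 62, 87, 64 → best response Moderate.
Entrant against Aggressive: payoffs 25, 88, 71 → best response Moderate.
Entrant against Moderate: payoffs 64, 65, 97 → best response Passive.
Entrant against Passive: payoffs 53, 52, 82 → best response Passive.
Mutual best responses: (Aggressive, Moderate); (Moderate, Passive).

(Aggressive, Moderate) and (Moderate, Passive)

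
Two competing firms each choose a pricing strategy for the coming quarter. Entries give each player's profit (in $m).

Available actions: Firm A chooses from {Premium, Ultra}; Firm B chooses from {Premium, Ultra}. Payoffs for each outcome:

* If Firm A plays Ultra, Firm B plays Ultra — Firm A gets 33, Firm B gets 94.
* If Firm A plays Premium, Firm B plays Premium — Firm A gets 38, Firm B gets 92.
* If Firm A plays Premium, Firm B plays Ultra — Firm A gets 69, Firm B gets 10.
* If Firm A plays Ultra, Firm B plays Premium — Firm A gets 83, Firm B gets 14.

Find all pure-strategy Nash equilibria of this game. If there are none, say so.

There is no pure-strategy Nash equilibrium.

Firm A against Premium: payoffs 38, 83 → best response Ultra.
Firm A against Ultra: payoffs 69, 33 → best response Premium.
Firm B against Premium: payoffs 92, 10 → best response Premium.
Firm B against Ultra: payoffs 14, 94 → best response Ultra.
No profile is a mutual best response for all players.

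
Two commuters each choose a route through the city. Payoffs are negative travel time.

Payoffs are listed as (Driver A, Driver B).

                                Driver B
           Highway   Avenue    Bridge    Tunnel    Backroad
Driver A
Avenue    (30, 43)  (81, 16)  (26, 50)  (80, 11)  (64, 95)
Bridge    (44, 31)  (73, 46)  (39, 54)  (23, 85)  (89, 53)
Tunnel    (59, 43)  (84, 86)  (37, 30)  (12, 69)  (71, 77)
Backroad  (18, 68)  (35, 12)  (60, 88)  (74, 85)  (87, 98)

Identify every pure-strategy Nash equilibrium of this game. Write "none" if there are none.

(Avenue, Highway): Driver A can switch to Bridge (30 → 44). Not NE.
(Avenue, Avenue): Driver A can switch to Tunnel (81 → 84). Not NE.
(Avenue, Bridge): Driver A can switch to Bridge (26 → 39). Not NE.
(Avenue, Tunnel): Driver B can switch to Highway (11 → 43). Not NE.
(Avenue, Backroad): Driver A can switch to Bridge (64 → 89). Not NE.
(Bridge, Highway): Driver A can switch to Tunnel (44 → 59). Not NE.
(Bridge, Avenue): Driver A can switch to Avenue (73 → 81). Not NE.
(Bridge, Bridge): Driver A can switch to Backroad (39 → 60). Not NE.
(Tunnel, Avenue): Driver A gets 84, best alternative 81; Driver B gets 86, best alternative 77. No profitable deviation — NE.
(The remaining 11 profiles each have a profitable deviation by the same check.)

(Tunnel, Avenue)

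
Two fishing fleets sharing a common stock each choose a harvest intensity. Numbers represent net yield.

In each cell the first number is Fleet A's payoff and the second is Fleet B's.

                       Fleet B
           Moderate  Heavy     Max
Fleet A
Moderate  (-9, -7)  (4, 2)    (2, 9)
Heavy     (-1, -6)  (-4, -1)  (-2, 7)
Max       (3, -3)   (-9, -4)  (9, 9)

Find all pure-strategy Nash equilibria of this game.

Fleet A against Moderate: payoffs -9, -1, 3 → best response Max.
Fleet A against Heavy: payoffs 4, -4, -9 → best response Moderate.
Fleet A against Max: payoffs 2, -2, 9 → best response Max.
Fleet B against Moderate: payoffs -7, 2, 9 → best response Max.
Fleet B against Heavy: payoffs -6, -1, 7 → best response Max.
Fleet B against Max: payoffs -3, -4, 9 → best response Max.
Mutual best responses: (Max, Max).

Pure NE: (Max, Max)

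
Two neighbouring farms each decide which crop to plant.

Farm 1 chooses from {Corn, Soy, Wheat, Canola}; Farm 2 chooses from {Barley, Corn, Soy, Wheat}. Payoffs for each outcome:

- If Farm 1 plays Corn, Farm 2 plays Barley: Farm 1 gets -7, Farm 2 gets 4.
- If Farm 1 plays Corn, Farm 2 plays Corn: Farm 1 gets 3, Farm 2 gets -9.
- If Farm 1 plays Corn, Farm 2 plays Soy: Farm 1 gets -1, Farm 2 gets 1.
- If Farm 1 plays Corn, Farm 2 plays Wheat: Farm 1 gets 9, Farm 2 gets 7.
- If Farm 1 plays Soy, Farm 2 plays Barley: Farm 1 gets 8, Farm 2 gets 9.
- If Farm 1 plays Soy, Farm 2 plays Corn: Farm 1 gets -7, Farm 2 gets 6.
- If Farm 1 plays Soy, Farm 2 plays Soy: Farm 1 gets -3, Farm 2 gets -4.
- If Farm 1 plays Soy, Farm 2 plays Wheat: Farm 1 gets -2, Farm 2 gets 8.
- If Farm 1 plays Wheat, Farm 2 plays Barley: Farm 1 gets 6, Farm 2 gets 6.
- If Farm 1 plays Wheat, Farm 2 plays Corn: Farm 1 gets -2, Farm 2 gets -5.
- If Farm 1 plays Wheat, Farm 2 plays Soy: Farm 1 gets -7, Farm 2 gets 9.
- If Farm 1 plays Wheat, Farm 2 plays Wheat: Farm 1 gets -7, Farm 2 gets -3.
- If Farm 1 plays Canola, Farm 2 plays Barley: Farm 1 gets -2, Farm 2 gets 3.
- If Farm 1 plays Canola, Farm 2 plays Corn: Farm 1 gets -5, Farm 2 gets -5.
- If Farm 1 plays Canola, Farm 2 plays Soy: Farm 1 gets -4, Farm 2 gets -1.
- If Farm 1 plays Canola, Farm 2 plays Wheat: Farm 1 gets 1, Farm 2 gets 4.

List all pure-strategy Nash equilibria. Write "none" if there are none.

The pure Nash equilibria are (Corn, Wheat) and (Soy, Barley).

(Corn, Barley): Farm 1 can switch to Soy (-7 → 8). Not NE.
(Corn, Corn): Farm 2 can switch to Barley (-9 → 4). Not NE.
(Corn, Soy): Farm 2 can switch to Barley (1 → 4). Not NE.
(Corn, Wheat): Farm 1 gets 9, best alternative 1; Farm 2 gets 7, best alternative 4. No profitable deviation — NE.
(Soy, Barley): Farm 1 gets 8, best alternative 6; Farm 2 gets 9, best alternative 8. No profitable deviation — NE.
(Soy, Corn): Farm 1 can switch to Corn (-7 → 3). Not NE.
(Soy, Soy): Farm 1 can switch to Corn (-3 → -1). Not NE.
(Soy, Wheat): Farm 1 can switch to Corn (-2 → 9). Not NE.
(Wheat, Barley): Farm 1 can switch to Soy (6 → 8). Not NE.
(Wheat, Corn): Farm 1 can switch to Corn (-2 → 3). Not NE.
(Wheat, Soy): Farm 1 can switch to Corn (-7 → -1). Not NE.
(Wheat, Wheat): Farm 1 can switch to Corn (-7 → 9). Not NE.
(The remaining 4 profiles each have a profitable deviation by the same check.)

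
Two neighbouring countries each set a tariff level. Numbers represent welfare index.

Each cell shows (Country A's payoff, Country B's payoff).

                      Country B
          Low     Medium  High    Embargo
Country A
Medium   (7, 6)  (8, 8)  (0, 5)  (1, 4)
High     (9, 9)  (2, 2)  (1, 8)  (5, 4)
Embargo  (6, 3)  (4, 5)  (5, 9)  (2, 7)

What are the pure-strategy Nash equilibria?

For each player, find the best response to each opponent profile; mutual best responses are the pure NE.
Country A against Low: payoffs 7, 9, 6 → best response High.
Country A against Medium: payoffs 8, 2, 4 → best response Medium.
Country A against High: payoffs 0, 1, 5 → best response Embargo.
Country A against Embargo: payoffs 1, 5, 2 → best response High.
Country B against Medium: payoffs 6, 8, 5, 4 → best response Medium.
Country B against High: payoffs 9, 2, 8, 4 → best response Low.
Country B against Embargo: payoffs 3, 5, 9, 7 → best response High.
Mutual best responses: (Medium, Medium); (High, Low); (Embargo, High).

The pure Nash equilibria are (Medium, Medium), (High, Low), (Embargo, High).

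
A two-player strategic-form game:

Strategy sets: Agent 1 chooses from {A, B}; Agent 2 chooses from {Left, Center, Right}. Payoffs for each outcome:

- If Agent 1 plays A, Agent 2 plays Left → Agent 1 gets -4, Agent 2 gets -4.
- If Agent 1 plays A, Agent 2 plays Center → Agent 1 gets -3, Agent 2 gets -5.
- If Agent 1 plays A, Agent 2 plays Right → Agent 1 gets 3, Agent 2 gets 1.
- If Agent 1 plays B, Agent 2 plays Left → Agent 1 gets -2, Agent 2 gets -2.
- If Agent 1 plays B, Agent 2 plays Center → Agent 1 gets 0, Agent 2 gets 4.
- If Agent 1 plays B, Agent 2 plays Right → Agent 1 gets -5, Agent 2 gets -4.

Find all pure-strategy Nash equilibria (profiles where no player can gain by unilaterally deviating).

(A, Left): Agent 1 can switch to B (-4 → -2). Not NE.
(A, Center): Agent 1 can switch to B (-3 → 0). Not NE.
(A, Right): Agent 1 gets 3, best alternative -5; Agent 2 gets 1, best alternative -4. No profitable deviation — NE.
(B, Left): Agent 2 can switch to Center (-2 → 4). Not NE.
(B, Center): Agent 1 gets 0, best alternative -3; Agent 2 gets 4, best alternative -2. No profitable deviation — NE.
(B, Right): Agent 1 can switch to A (-5 → 3). Not NE.

(A, Right) and (B, Center)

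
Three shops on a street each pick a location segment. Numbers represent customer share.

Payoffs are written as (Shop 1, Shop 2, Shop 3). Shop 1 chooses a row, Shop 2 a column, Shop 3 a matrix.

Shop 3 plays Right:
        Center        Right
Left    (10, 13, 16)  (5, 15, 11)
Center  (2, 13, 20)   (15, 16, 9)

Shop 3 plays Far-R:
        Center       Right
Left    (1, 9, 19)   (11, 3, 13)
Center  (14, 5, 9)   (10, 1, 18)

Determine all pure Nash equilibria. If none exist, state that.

No pure-strategy Nash equilibrium.

Shop 1 against (Center, Right): payoffs 10, 2 → best response Left.
Shop 1 against (Center, Far-R): payoffs 1, 14 → best response Center.
Shop 1 against (Right, Right): payoffs 5, 15 → best response Center.
Shop 1 against (Right, Far-R): payoffs 11, 10 → best response Left.
Shop 2 against (Left, Right): payoffs 13, 15 → best response Right.
Shop 2 against (Left, Far-R): payoffs 9, 3 → best response Center.
Shop 2 against (Center, Right): payoffs 13, 16 → best response Right.
Shop 2 against (Center, Far-R): payoffs 5, 1 → best response Center.
Shop 3 against (Left, Center): payoffs 16, 19 → best response Far-R.
Shop 3 against (Left, Right): payoffs 11, 13 → best response Far-R.
Shop 3 against (Center, Center): payoffs 20, 9 → best response Right.
Shop 3 against (Center, Right): payoffs 9, 18 → best response Far-R.
No profile is a mutual best response for all players.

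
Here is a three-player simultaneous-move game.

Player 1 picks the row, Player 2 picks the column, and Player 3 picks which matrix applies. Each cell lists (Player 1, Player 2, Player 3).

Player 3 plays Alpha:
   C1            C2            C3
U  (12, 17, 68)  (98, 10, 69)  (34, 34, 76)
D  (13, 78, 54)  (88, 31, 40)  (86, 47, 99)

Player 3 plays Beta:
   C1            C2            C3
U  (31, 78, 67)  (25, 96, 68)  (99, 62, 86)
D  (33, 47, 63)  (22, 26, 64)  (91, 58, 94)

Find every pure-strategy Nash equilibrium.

There is no pure-strategy Nash equilibrium.

Mark each player's best response to every combination of opponents' strategies; a profile where every player is best-responding is a pure Nash equilibrium.
Player 1 against (C1, Alpha): payoffs 12, 13 → best response D.
Player 1 against (C1, Beta): payoffs 31, 33 → best response D.
Player 1 against (C2, Alpha): payoffs 98, 88 → best response U.
Player 1 against (C2, Beta): payoffs 25, 22 → best response U.
Player 1 against (C3, Alpha): payoffs 34, 86 → best response D.
Player 1 against (C3, Beta): payoffs 99, 91 → best response U.
Player 2 against (U, Alpha): payoffs 17, 10, 34 → best response C3.
Player 2 against (U, Beta): payoffs 78, 96, 62 → best response C2.
Player 2 against (D, Alpha): payoffs 78, 31, 47 → best response C1.
Player 2 against (D, Beta): payoffs 47, 26, 58 → best response C3.
Player 3 against (U, C1): payoffs 68, 67 → best response Alpha.
Player 3 against (U, C2): payoffs 69, 68 → best response Alpha.
Player 3 against (U, C3): payoffs 76, 86 → best response Beta.
Player 3 against (D, C1): payoffs 54, 63 → best response Beta.
Player 3 against (D, C2): payoffs 40, 64 → best response Beta.
Player 3 against (D, C3): payoffs 99, 94 → best response Alpha.
No profile is a mutual best response for all players.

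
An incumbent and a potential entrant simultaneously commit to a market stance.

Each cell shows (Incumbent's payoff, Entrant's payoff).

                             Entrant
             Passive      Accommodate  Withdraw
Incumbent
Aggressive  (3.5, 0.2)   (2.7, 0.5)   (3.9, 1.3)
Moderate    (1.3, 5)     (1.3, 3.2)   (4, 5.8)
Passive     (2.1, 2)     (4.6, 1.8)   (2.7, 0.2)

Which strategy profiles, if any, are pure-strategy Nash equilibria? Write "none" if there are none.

(Moderate, Withdraw)

(Aggressive, Passive): Entrant can switch to Accommodate (0.2 → 0.5). Not NE.
(Aggressive, Accommodate): Incumbent can switch to Passive (2.7 → 4.6). Not NE.
(Aggressive, Withdraw): Incumbent can switch to Moderate (3.9 → 4). Not NE.
(Moderate, Passive): Incumbent can switch to Aggressive (1.3 → 3.5). Not NE.
(Moderate, Accommodate): Incumbent can switch to Aggressive (1.3 → 2.7). Not NE.
(Moderate, Withdraw): Incumbent gets 4, best alternative 3.9; Entrant gets 5.8, best alternative 5. No profitable deviation — NE.
(Passive, Passive): Incumbent can switch to Aggressive (2.1 → 3.5). Not NE.
(Passive, Accommodate): Entrant can switch to Passive (1.8 → 2). Not NE.
(Passive, Withdraw): Incumbent can switch to Aggressive (2.7 → 3.9). Not NE.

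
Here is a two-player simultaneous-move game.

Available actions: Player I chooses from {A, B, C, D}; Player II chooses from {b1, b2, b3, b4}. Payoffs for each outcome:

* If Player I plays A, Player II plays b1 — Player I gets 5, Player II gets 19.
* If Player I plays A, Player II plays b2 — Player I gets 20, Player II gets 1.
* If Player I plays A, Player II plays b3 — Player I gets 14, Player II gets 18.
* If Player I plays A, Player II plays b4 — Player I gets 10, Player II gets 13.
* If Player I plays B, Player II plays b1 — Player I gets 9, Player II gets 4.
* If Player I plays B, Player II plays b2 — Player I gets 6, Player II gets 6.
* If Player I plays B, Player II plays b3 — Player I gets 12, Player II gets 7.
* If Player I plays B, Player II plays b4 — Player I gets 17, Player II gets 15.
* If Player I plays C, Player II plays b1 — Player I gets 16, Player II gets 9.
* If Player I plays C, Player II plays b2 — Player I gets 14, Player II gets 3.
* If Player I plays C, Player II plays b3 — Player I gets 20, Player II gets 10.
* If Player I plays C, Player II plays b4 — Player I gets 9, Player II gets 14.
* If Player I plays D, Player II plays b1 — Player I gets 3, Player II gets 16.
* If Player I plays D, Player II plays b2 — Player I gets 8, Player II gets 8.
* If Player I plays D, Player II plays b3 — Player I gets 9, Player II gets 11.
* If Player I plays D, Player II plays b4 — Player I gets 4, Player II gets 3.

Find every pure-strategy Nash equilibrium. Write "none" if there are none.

For each strategy profile, look for a profitable unilateral deviation.
(A, b1): Player I can switch to B (5 → 9). Not NE.
(A, b2): Player II can switch to b1 (1 → 19). Not NE.
(A, b3): Player I can switch to C (14 → 20). Not NE.
(A, b4): Player I can switch to B (10 → 17). Not NE.
(B, b1): Player I can switch to C (9 → 16). Not NE.
(B, b2): Player I can switch to A (6 → 20). Not NE.
(B, b3): Player I can switch to A (12 → 14). Not NE.
(B, b4): Player I gets 17, best alternative 10; Player II gets 15, best alternative 7. No profitable deviation — NE.
(C, b1): Player II can switch to b3 (9 → 10). Not NE.
(C, b2): Player I can switch to A (14 → 20). Not NE.
(C, b3): Player II can switch to b4 (10 → 14). Not NE.
(C, b4): Player I can switch to A (9 → 10). Not NE.
(D, b1): Player I can switch to A (3 → 5). Not NE.
(The remaining 3 profiles each have a profitable deviation by the same check.)

(B, b4)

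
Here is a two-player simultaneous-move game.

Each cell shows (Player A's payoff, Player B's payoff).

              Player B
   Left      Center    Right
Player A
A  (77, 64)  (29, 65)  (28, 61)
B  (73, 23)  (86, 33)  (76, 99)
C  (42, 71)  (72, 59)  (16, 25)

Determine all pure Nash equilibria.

(A, Left): Player B can switch to Center (64 → 65). Not NE.
(A, Center): Player A can switch to B (29 → 86). Not NE.
(A, Right): Player A can switch to B (28 → 76). Not NE.
(B, Left): Player A can switch to A (73 → 77). Not NE.
(B, Center): Player B can switch to Right (33 → 99). Not NE.
(B, Right): Player A gets 76, best alternative 28; Player B gets 99, best alternative 33. No profitable deviation — NE.
(C, Left): Player A can switch to A (42 → 77). Not NE.
(C, Center): Player A can switch to B (72 → 86). Not NE.
(C, Right): Player A can switch to A (16 → 28). Not NE.

The unique pure-strategy Nash equilibrium is (B, Right).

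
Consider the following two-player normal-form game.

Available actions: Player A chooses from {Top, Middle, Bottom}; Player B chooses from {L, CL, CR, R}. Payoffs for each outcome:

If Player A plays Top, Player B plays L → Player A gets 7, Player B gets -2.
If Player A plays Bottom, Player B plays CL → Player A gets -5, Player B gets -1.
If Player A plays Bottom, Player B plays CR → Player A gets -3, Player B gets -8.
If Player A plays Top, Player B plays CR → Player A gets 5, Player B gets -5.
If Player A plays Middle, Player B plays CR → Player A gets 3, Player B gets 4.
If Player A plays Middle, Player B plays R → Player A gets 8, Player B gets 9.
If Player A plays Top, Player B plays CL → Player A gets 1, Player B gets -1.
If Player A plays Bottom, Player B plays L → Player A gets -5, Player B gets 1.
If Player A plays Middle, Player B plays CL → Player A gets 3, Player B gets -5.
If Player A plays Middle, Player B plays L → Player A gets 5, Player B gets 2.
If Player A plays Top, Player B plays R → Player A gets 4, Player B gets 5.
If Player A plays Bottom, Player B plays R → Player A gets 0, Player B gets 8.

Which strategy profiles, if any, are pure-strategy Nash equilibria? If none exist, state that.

The unique pure-strategy Nash equilibrium is (Middle, R).

Check each profile: it is a Nash equilibrium iff no player can strictly gain by switching unilaterally.
(Top, L): Player B can switch to CL (-2 → -1). Not NE.
(Top, CL): Player A can switch to Middle (1 → 3). Not NE.
(Top, CR): Player B can switch to L (-5 → -2). Not NE.
(Top, R): Player A can switch to Middle (4 → 8). Not NE.
(Middle, L): Player A can switch to Top (5 → 7). Not NE.
(Middle, CL): Player B can switch to L (-5 → 2). Not NE.
(Middle, CR): Player A can switch to Top (3 → 5). Not NE.
(Middle, R): Player A gets 8, best alternative 4; Player B gets 9, best alternative 4. No profitable deviation — NE.
(Bottom, L): Player A can switch to Top (-5 → 7). Not NE.
(The remaining 3 profiles each have a profitable deviation by the same check.)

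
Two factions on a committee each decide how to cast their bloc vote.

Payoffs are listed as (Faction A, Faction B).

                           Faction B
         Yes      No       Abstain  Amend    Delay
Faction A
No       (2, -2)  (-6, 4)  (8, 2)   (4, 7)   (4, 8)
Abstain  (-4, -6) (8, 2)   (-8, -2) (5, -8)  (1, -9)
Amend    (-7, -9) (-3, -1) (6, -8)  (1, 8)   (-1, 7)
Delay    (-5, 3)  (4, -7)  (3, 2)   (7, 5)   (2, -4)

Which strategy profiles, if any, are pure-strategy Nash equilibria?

Pure-strategy Nash equilibria: (No, Delay), (Abstain, No), (Delay, Amend)

Faction A against Yes: payoffs 2, -4, -7, -5 → best response No.
Faction A against No: payoffs -6, 8, -3, 4 → best response Abstain.
Faction A against Abstain: payoffs 8, -8, 6, 3 → best response No.
Faction A against Amend: payoffs 4, 5, 1, 7 → best response Delay.
Faction A against Delay: payoffs 4, 1, -1, 2 → best response No.
Faction B against No: payoffs -2, 4, 2, 7, 8 → best response Delay.
Faction B against Abstain: payoffs -6, 2, -2, -8, -9 → best response No.
Faction B against Amend: payoffs -9, -1, -8, 8, 7 → best response Amend.
Faction B against Delay: payoffs 3, -7, 2, 5, -4 → best response Amend.
Mutual best responses: (No, Delay); (Abstain, No); (Delay, Amend).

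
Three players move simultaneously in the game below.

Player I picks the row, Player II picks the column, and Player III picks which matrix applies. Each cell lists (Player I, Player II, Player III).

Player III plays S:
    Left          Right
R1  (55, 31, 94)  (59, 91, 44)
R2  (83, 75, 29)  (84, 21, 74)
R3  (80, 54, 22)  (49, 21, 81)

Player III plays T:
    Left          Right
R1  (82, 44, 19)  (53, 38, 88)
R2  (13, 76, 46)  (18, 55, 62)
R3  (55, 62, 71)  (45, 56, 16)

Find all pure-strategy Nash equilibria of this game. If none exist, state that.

No pure-strategy Nash equilibrium.

Player I against (Left, S): payoffs 55, 83, 80 → best response R2.
Player I against (Left, T): payoffs 82, 13, 55 → best response R1.
Player I against (Right, S): payoffs 59, 84, 49 → best response R2.
Player I against (Right, T): payoffs 53, 18, 45 → best response R1.
Player II against (R1, S): payoffs 31, 91 → best response Right.
Player II against (R1, T): payoffs 44, 38 → best response Left.
Player II against (R2, S): payoffs 75, 21 → best response Left.
Player II against (R2, T): payoffs 76, 55 → best response Left.
Player II against (R3, S): payoffs 54, 21 → best response Left.
Player II against (R3, T): payoffs 62, 56 → best response Left.
Player III against (R1, Left): payoffs 94, 19 → best response S.
Player III against (R1, Right): payoffs 44, 88 → best response T.
Player III against (R2, Left): payoffs 29, 46 → best response T.
Player III against (R2, Right): payoffs 74, 62 → best response S.
Player III against (R3, Left): payoffs 22, 71 → best response T.
Player III against (R3, Right): payoffs 81, 16 → best response S.
No profile is a mutual best response for all players.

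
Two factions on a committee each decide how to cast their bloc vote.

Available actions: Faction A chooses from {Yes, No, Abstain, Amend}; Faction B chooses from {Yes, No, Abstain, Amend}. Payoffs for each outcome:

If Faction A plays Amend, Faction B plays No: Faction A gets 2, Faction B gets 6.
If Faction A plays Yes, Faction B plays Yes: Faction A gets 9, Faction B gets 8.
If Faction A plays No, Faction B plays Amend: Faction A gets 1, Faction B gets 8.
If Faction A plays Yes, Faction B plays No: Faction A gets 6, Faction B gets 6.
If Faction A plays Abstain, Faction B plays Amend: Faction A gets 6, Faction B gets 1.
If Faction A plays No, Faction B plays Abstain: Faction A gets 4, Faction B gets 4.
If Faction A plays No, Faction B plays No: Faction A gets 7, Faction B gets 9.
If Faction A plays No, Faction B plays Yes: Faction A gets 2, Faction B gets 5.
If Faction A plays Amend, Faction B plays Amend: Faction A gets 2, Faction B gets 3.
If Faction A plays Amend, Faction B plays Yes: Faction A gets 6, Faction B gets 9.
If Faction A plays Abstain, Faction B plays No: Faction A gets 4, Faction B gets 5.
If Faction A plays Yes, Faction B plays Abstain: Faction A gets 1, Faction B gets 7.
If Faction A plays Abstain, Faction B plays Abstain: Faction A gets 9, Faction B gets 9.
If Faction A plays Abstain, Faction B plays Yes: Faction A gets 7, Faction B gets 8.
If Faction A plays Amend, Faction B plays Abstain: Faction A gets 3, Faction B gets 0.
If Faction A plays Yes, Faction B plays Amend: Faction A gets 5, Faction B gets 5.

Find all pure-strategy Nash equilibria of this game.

(Yes, Yes), (No, No), (Abstain, Abstain)

Mark each player's best response to every combination of opponents' strategies; a profile where every player is best-responding is a pure Nash equilibrium.
Faction A against Yes: payoffs 9, 2, 7, 6 → best response Yes.
Faction A against No: payoffs 6, 7, 4, 2 → best response No.
Faction A against Abstain: payoffs 1, 4, 9, 3 → best response Abstain.
Faction A against Amend: payoffs 5, 1, 6, 2 → best response Abstain.
Faction B against Yes: payoffs 8, 6, 7, 5 → best response Yes.
Faction B against No: payoffs 5, 9, 4, 8 → best response No.
Faction B against Abstain: payoffs 8, 5, 9, 1 → best response Abstain.
Faction B against Amend: payoffs 9, 6, 0, 3 → best response Yes.
Mutual best responses: (Yes, Yes); (No, No); (Abstain, Abstain).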